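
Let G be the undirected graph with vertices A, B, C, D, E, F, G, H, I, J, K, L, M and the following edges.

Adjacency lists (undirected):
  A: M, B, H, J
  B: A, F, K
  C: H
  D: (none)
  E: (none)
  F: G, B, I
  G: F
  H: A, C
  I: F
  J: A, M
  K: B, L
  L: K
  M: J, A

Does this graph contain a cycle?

Yes

DFS, tracking each vertex's parent; an edge to a visited non-parent vertex closes a cycle.
Start from M:
visit M (parent –)
  visit J (parent M)
    visit A (parent J)
      A–M: M visited and ≠ parent → cycle
Cycle: M – J – A – M.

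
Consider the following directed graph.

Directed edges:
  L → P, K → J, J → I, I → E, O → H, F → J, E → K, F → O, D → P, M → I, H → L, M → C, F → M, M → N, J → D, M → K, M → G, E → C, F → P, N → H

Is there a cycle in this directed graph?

Yes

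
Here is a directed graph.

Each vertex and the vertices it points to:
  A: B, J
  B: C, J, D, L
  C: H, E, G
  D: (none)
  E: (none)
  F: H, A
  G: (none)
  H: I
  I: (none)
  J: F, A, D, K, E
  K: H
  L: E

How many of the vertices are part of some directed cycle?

4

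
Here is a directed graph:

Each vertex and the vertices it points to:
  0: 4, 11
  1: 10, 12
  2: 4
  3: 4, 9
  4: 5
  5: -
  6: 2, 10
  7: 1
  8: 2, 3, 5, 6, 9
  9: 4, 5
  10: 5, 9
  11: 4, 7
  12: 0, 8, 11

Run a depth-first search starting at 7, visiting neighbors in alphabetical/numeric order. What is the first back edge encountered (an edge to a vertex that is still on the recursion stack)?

11->7

DFS from 7 (visiting neighbors in alphabetical/numeric order); mark gray on enter, black on exit:
7 gray
  1 gray
    10 gray
      5 gray
      5 black
      9 gray
        4 gray
          4→5: 5 black — skip
        4 black
        9→5: 5 black — skip
      9 black
    10 black
    12 gray
      0 gray
        0→4: 4 black — skip
        11 gray
          11→4: 4 black — skip
          11→7: 7 is gray → back edge
First back edge: 11 → 7.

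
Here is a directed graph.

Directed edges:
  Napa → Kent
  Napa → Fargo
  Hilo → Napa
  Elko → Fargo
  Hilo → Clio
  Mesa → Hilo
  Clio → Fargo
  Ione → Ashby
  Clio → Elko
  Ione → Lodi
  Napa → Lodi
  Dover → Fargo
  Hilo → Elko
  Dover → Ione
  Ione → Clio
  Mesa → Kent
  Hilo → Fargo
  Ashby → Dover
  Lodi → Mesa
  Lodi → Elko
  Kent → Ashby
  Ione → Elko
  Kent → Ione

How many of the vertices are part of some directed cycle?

A vertex is on a directed cycle iff it belongs to a strongly connected component of size ≥ 2 (or has a self-loop).
The vertices on cycles are {Hilo, Ione, Kent, Lodi, Mesa, Napa, Ashby, Dover} — 8 in total.

8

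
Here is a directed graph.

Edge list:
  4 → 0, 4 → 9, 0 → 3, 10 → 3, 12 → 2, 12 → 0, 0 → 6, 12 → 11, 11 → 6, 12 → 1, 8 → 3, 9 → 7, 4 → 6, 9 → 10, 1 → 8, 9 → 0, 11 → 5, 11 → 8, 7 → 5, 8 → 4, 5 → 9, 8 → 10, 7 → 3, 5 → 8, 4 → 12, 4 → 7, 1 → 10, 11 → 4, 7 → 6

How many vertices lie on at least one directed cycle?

8

A vertex is on a directed cycle iff it belongs to a strongly connected component of size ≥ 2 (or has a self-loop).
The vertices on cycles are {1, 4, 5, 7, 8, 9, 11, 12} — 8 in total.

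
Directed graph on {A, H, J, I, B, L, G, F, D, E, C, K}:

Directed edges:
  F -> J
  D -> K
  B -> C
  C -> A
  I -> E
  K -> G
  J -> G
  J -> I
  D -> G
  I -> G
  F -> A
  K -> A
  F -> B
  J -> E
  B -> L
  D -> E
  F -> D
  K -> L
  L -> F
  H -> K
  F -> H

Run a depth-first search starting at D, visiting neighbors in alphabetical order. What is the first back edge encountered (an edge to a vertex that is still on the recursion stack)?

B->L

DFS from D (visiting neighbors in alphabetical order); mark gray on enter, black on exit:
D gray
  E gray
  E black
  G gray
  G black
  K gray
    A gray
    A black
    K→G: G black — skip
    L gray
      F gray
        F→A: A black — skip
        B gray
          C gray
            C→A: A black — skip
          C black
          B→L: L is gray → back edge
First back edge: B → L.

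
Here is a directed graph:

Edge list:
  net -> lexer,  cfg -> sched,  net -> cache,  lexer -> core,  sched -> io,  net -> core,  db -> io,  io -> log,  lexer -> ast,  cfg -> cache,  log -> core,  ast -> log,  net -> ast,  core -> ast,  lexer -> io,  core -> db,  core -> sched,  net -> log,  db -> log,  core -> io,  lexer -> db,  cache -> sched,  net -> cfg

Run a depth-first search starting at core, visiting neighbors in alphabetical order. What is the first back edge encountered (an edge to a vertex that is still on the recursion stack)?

log->core

DFS from core (visiting neighbors in alphabetical order); mark gray on enter, black on exit:
core gray
  ast gray
    log gray
      log→core: core is gray → back edge
First back edge: log → core.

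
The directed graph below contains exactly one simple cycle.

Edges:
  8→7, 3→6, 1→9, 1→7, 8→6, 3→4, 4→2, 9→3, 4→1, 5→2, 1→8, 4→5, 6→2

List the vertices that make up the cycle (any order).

1, 3, 4, 9

DFS with gray/black marking from 1:
1 gray
  7 gray
  7 black
  8 gray
    6 gray
      2 gray
      2 black
    6 black
    8→7: 7 black — skip
  8 black
  9 gray
    3 gray
      4 gray
        5 gray
          5→2: 2 black — skip
        5 black
        4→2: 2 black — skip
        4→1: 1 is gray → back edge
Back edge closes the cycle 1 → 9 → 3 → 4 → 1; its vertices are {1, 3, 4, 9}.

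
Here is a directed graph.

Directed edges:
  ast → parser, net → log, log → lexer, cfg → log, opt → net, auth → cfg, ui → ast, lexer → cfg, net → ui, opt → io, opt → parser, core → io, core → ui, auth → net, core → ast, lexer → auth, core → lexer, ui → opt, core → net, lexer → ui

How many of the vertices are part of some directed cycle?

A vertex is on a directed cycle iff it belongs to a strongly connected component of size ≥ 2 (or has a self-loop).
The vertices on cycles are {ui, cfg, log, net, opt, auth, lexer} — 7 in total.

7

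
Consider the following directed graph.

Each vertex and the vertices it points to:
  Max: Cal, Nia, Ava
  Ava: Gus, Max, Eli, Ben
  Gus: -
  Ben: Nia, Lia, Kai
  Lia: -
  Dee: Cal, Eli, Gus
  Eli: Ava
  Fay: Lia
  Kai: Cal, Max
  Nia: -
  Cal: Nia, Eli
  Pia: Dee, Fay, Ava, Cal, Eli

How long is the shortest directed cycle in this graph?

For each vertex v, BFS finds the shortest path from v back to v.
The shortest such closed walk is Ava → Eli → Ava, length 2.

2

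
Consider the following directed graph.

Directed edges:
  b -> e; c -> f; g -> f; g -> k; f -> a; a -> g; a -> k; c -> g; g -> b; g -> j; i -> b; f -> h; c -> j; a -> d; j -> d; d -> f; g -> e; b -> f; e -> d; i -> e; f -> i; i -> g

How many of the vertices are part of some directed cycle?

A vertex is on a directed cycle iff it belongs to a strongly connected component of size ≥ 2 (or has a self-loop).
The vertices on cycles are {a, b, d, e, f, g, i, j} — 8 in total.

8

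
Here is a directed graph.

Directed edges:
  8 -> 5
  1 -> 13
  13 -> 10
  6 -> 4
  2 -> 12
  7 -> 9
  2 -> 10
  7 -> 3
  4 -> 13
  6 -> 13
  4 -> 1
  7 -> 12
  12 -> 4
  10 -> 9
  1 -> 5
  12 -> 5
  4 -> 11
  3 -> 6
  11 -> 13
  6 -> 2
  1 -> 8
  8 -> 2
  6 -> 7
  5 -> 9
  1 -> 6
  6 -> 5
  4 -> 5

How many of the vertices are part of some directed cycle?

8

A vertex is on a directed cycle iff it belongs to a strongly connected component of size ≥ 2 (or has a self-loop).
The vertices on cycles are {1, 2, 3, 4, 6, 7, 8, 12} — 8 in total.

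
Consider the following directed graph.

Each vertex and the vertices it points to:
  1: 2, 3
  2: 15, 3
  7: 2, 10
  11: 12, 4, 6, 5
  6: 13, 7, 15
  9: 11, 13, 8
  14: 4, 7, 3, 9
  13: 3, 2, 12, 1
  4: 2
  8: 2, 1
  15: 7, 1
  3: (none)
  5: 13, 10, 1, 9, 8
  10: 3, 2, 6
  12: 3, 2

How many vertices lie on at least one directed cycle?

A vertex is on a directed cycle iff it belongs to a strongly connected component of size ≥ 2 (or has a self-loop).
The vertices on cycles are {1, 2, 5, 6, 7, 9, 10, 11, 12, 13, 15} — 11 in total.

11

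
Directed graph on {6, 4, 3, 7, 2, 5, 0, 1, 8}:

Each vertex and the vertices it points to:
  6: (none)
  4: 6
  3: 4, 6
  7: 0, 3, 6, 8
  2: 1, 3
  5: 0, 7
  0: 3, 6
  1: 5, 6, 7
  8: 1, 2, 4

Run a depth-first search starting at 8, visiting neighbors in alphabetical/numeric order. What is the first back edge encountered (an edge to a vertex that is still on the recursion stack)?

DFS from 8 (visiting neighbors in alphabetical/numeric order); mark gray on enter, black on exit:
8 gray
  1 gray
    5 gray
      0 gray
        3 gray
          4 gray
            6 gray
            6 black
          4 black
          3→6: 6 black — skip
        3 black
        0→6: 6 black — skip
      0 black
      7 gray
        7→0: 0 black — skip
        7→3: 3 black — skip
        7→6: 6 black — skip
        7→8: 8 is gray → back edge
First back edge: 7 → 8.

7->8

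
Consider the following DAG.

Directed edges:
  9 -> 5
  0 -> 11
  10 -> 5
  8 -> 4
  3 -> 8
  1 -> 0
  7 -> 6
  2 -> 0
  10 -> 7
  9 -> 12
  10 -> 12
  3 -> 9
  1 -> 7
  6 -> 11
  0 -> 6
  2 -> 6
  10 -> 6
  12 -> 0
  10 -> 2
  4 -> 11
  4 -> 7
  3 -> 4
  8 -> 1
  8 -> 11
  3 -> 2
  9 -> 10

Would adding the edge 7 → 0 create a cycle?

No

Adding 7→0 creates a cycle iff 0 can already reach 7.
Explore from 0: no path reaches 7. The graph stays acyclic.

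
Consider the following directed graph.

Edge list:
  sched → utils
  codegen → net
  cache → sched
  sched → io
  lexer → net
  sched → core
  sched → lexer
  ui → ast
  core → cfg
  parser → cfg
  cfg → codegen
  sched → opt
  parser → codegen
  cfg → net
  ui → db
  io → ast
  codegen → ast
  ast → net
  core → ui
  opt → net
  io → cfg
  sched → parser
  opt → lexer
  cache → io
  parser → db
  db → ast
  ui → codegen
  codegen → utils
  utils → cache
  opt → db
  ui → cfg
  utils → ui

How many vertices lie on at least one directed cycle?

A vertex is on a directed cycle iff it belongs to a strongly connected component of size ≥ 2 (or has a self-loop).
The vertices on cycles are {io, ui, cfg, core, cache, sched, utils, parser, codegen} — 9 in total.

9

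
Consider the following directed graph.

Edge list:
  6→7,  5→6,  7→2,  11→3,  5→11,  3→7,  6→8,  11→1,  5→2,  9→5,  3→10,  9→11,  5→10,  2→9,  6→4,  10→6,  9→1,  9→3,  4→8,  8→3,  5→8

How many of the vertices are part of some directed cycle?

A vertex is on a directed cycle iff it belongs to a strongly connected component of size ≥ 2 (or has a self-loop).
The vertices on cycles are {2, 3, 4, 5, 6, 7, 8, 9, 10, 11} — 10 in total.

10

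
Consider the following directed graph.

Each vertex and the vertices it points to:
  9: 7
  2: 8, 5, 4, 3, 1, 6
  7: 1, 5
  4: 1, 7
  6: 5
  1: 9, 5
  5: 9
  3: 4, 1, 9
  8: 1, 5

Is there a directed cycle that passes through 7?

Yes

7 is on a cycle iff 7 can reach itself via ≥1 edge.
7 → 1 → 9 → 7 — yes.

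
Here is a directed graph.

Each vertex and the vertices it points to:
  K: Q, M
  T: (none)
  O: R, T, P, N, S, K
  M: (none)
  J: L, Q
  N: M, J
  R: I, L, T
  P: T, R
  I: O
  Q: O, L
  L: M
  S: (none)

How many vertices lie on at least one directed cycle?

A vertex is on a directed cycle iff it belongs to a strongly connected component of size ≥ 2 (or has a self-loop).
The vertices on cycles are {I, J, K, N, O, P, Q, R} — 8 in total.

8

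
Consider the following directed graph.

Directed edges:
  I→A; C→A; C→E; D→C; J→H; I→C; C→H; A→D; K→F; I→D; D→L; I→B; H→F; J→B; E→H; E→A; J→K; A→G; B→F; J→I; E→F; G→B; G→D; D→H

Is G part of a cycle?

Yes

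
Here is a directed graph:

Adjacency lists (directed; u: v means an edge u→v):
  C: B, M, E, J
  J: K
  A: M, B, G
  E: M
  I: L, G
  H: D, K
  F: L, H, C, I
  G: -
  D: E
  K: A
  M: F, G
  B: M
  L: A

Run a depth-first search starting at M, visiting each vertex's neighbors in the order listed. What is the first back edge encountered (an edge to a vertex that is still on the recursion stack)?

DFS from M (visiting each vertex's neighbors in the order listed); mark gray on enter, black on exit:
M gray
  F gray
    L gray
      A gray
        A→M: M is gray → back edge
First back edge: A → M.

A→M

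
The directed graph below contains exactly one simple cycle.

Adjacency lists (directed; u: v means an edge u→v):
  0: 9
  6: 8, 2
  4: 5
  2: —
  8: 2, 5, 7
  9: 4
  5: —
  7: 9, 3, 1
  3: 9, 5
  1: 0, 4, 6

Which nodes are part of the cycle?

1, 6, 7, 8

DFS with gray/black marking from 6:
6 gray
  8 gray
    2 gray
    2 black
    5 gray
    5 black
    7 gray
      9 gray
        4 gray
          4→5: 5 black — skip
        4 black
      9 black
      3 gray
        3→9: 9 black — skip
        3→5: 5 black — skip
      3 black
      1 gray
        0 gray
          0→9: 9 black — skip
        0 black
        1→4: 4 black — skip
        1→6: 6 is gray → back edge
Back edge closes the cycle 6 → 8 → 7 → 1 → 6; its vertices are {1, 6, 7, 8}.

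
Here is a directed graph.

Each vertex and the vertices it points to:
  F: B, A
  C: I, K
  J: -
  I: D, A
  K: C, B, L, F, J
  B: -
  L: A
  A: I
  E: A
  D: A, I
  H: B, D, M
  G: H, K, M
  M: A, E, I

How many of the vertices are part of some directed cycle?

A vertex is on a directed cycle iff it belongs to a strongly connected component of size ≥ 2 (or has a self-loop).
The vertices on cycles are {A, C, D, I, K} — 5 in total.

5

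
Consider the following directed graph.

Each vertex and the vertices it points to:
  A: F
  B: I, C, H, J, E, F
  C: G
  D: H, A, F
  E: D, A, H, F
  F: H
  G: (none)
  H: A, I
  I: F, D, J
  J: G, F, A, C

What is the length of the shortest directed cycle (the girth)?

For each vertex v, BFS finds the shortest path from v back to v.
The shortest such closed walk is I → D → H → I, length 3.

3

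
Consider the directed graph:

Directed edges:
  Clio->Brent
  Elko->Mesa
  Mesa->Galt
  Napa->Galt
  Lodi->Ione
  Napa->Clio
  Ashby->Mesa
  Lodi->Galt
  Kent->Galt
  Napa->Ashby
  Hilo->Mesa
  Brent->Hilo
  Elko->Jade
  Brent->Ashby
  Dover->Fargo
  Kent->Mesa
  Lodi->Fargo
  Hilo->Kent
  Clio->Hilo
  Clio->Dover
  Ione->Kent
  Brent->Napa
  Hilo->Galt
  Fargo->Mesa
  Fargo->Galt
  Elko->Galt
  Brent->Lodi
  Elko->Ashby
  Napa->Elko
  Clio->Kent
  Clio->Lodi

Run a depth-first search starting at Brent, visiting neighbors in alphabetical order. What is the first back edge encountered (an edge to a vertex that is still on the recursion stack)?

Clio->Brent

DFS from Brent (visiting neighbors in alphabetical order); mark gray on enter, black on exit:
Brent gray
  Ashby gray
    Mesa gray
      Galt gray
      Galt black
    Mesa black
  Ashby black
  Hilo gray
    Hilo→Galt: Galt black — skip
    Kent gray
      Kent→Galt: Galt black — skip
      Kent→Mesa: Mesa black — skip
    Kent black
    Hilo→Mesa: Mesa black — skip
  Hilo black
  Lodi gray
    Fargo gray
      Fargo→Galt: Galt black — skip
      Fargo→Mesa: Mesa black — skip
    Fargo black
    Lodi→Galt: Galt black — skip
    Ione gray
      Ione→Kent: Kent black — skip
    Ione black
  Lodi black
  Napa gray
    Napa→Ashby: Ashby black — skip
    Clio gray
      Clio→Brent: Brent is gray → back edge
First back edge: Clio → Brent.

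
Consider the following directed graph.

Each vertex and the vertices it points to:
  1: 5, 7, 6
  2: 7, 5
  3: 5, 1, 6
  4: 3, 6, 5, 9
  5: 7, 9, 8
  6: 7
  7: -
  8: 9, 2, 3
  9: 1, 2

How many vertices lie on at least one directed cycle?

A vertex is on a directed cycle iff it belongs to a strongly connected component of size ≥ 2 (or has a self-loop).
The vertices on cycles are {1, 2, 3, 5, 8, 9} — 6 in total.

6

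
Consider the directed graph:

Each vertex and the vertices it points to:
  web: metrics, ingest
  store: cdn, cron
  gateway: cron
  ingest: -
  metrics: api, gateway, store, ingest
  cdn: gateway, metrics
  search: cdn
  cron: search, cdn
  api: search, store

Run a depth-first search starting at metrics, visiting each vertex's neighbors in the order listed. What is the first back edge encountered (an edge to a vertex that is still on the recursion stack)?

DFS from metrics (visiting each vertex's neighbors in the order listed); mark gray on enter, black on exit:
metrics gray
  api gray
    search gray
      cdn gray
        gateway gray
          cron gray
            cron→search: search is gray → back edge
First back edge: cron → search.

cron->search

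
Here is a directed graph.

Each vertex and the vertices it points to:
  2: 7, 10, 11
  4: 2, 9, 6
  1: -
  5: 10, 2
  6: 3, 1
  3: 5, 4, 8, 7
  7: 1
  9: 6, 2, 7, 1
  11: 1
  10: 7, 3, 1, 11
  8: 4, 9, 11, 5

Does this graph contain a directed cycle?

DFS with white/gray/black marking, starting from 1:
1 gray
1 black
2 gray
  7 gray
    7→1: 1 black — skip
  7 black
  10 gray
    10→7: 7 black — skip
    3 gray
      5 gray
        5→10: 10 is gray → back edge
Back edge found, so a cycle exists: 10 → 3 → 5 → 10.

Yes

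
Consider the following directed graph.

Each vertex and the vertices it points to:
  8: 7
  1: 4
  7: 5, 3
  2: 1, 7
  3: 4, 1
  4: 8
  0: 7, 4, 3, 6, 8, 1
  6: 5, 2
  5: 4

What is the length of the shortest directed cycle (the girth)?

4

For each vertex v, BFS finds the shortest path from v back to v.
The shortest such closed walk is 5 → 4 → 8 → 7 → 5, length 4.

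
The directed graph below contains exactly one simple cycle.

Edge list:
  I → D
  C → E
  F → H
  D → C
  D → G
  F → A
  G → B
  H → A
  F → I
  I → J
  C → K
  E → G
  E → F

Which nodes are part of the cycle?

DFS with gray/black marking from F:
F gray
  A gray
  A black
  H gray
    H→A: A black — skip
  H black
  I gray
    J gray
    J black
    D gray
      G gray
        B gray
        B black
      G black
      C gray
        K gray
        K black
        E gray
          E→F: F is gray → back edge
Back edge closes the cycle F → I → D → C → E → F; its vertices are {C, D, E, F, I}.

C, D, E, F, I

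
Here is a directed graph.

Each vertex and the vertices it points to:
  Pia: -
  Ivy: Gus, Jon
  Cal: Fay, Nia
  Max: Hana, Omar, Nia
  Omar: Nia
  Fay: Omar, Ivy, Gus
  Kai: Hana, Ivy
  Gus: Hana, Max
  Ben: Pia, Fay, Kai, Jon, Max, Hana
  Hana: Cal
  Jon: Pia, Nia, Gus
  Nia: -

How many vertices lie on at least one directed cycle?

7

A vertex is on a directed cycle iff it belongs to a strongly connected component of size ≥ 2 (or has a self-loop).
The vertices on cycles are {Cal, Fay, Gus, Ivy, Jon, Max, Hana} — 7 in total.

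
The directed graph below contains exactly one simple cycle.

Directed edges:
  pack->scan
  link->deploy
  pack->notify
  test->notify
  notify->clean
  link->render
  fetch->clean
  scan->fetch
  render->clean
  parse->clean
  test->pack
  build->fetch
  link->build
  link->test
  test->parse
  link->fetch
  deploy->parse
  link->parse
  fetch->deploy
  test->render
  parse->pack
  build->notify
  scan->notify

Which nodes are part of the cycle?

DFS with gray/black marking from deploy:
deploy gray
  parse gray
    clean gray
    clean black
    pack gray
      notify gray
        notify→clean: clean black — skip
      notify black
      scan gray
        scan→notify: notify black — skip
        fetch gray
          fetch→deploy: deploy is gray → back edge
Back edge closes the cycle deploy → parse → pack → scan → fetch → deploy; its vertices are {pack, scan, fetch, parse, deploy}.

pack, scan, fetch, parse, deploy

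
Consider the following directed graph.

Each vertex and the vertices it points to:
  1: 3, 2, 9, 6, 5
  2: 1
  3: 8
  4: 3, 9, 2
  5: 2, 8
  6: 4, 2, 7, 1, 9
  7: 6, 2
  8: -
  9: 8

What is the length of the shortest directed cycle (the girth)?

2

For each vertex v, BFS finds the shortest path from v back to v.
The shortest such closed walk is 1 → 2 → 1, length 2.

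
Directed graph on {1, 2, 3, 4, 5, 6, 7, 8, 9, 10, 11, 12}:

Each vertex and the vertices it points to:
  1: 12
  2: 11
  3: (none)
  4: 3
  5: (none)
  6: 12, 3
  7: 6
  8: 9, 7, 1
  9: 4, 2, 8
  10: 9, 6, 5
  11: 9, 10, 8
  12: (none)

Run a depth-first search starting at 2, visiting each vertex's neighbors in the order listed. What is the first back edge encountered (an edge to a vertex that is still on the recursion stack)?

9→2

DFS from 2 (visiting each vertex's neighbors in the order listed); mark gray on enter, black on exit:
2 gray
  11 gray
    9 gray
      4 gray
        3 gray
        3 black
      4 black
      9→2: 2 is gray → back edge
First back edge: 9 → 2.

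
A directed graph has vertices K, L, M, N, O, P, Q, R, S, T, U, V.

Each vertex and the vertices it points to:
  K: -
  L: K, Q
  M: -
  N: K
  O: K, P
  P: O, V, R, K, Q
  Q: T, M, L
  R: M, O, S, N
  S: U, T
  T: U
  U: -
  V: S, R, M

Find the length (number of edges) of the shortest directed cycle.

For each vertex v, BFS finds the shortest path from v back to v.
The shortest such closed walk is P → O → P, length 2.

2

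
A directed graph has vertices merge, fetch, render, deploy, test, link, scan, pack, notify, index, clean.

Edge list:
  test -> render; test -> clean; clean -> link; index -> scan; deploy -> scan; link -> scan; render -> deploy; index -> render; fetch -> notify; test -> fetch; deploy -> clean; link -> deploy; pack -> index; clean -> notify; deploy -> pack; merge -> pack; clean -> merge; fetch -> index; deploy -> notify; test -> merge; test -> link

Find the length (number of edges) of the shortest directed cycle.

For each vertex v, BFS finds the shortest path from v back to v.
The shortest such closed walk is link → deploy → clean → link, length 3.

3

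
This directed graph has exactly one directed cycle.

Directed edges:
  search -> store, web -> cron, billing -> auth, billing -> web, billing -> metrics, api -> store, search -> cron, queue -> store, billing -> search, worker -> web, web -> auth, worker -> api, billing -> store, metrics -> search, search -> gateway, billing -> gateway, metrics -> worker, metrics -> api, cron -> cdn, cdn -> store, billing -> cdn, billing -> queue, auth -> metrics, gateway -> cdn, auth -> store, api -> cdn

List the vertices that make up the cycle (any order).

web, auth, worker, metrics

DFS with gray/black marking from metrics:
metrics gray
  worker gray
    web gray
      cron gray
        cdn gray
          store gray
          store black
        cdn black
      cron black
      auth gray
        auth→store: store black — skip
        auth→metrics: metrics is gray → back edge
Back edge closes the cycle metrics → worker → web → auth → metrics; its vertices are {web, auth, worker, metrics}.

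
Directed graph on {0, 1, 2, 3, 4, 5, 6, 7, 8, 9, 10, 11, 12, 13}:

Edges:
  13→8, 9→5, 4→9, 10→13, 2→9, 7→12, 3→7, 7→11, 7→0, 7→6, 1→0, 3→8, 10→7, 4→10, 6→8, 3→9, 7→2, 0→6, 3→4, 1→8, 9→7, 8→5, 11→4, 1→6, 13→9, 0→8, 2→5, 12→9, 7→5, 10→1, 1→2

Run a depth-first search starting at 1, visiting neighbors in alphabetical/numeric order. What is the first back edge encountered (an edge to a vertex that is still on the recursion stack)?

7→2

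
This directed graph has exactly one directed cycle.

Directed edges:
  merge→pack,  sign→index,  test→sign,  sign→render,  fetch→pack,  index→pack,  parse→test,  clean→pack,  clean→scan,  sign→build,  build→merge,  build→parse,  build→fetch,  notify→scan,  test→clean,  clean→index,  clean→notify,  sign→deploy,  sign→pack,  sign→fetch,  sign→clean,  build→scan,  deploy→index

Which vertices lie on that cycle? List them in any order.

DFS with gray/black marking from test:
test gray
  clean gray
    pack gray
    pack black
    index gray
      index→pack: pack black — skip
    index black
    notify gray
      scan gray
      scan black
    notify black
    clean→scan: scan black — skip
  clean black
  sign gray
    sign→index: index black — skip
    build gray
      fetch gray
        fetch→pack: pack black — skip
      fetch black
      parse gray
        parse→test: test is gray → back edge
Back edge closes the cycle test → sign → build → parse → test; its vertices are {sign, test, build, parse}.

sign, test, build, parse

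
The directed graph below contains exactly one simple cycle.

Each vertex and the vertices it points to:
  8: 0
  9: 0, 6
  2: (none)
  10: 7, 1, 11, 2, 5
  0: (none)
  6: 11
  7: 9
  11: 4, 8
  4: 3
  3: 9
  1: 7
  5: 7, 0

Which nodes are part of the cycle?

3, 4, 6, 9, 11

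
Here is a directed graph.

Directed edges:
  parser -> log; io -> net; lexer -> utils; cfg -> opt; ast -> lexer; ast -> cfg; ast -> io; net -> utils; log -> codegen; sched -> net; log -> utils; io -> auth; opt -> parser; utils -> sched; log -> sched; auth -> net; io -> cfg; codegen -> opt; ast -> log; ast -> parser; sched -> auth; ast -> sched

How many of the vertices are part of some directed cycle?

8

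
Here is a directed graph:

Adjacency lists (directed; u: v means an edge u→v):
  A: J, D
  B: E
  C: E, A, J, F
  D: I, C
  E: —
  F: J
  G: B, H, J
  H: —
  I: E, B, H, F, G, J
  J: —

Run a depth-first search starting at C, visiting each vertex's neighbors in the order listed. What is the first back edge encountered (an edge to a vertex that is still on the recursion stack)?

D->C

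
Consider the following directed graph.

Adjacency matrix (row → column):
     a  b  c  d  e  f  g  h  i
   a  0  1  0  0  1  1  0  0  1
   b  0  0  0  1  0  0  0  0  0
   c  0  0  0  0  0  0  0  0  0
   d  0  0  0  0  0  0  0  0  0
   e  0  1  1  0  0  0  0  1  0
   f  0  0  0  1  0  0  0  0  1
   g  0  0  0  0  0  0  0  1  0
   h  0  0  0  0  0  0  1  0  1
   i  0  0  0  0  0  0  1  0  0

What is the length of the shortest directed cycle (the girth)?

2

For each vertex v, BFS finds the shortest path from v back to v.
The shortest such closed walk is g → h → g, length 2.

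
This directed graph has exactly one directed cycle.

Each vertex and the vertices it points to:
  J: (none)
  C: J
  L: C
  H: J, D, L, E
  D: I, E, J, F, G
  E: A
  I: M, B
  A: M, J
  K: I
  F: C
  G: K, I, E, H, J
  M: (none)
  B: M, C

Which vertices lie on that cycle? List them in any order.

D, G, H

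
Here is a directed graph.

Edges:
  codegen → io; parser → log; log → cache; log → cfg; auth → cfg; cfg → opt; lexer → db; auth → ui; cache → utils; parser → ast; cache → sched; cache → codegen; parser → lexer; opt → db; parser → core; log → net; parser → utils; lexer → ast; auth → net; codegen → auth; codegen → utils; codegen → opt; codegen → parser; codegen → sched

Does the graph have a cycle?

Yes

DFS with white/gray/black marking, starting from auth:
auth gray
  ui gray
  ui black
  cfg gray
    opt gray
      db gray
      db black
    opt black
  cfg black
  net gray
  net black
auth black
ast gray
ast black
cache gray
  codegen gray
    io gray
    io black
    parser gray
      log gray
        log→cfg: cfg black — skip
        log→cache: cache is gray → back edge
Back edge found, so a cycle exists: cache → codegen → parser → log → cache.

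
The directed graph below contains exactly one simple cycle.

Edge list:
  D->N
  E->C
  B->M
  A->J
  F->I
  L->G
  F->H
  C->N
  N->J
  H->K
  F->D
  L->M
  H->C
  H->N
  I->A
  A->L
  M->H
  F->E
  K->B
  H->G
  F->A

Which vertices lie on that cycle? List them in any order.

B, H, K, M

DFS with gray/black marking from H:
H gray
  G gray
  G black
  K gray
    B gray
      M gray
        M→H: H is gray → back edge
Back edge closes the cycle H → K → B → M → H; its vertices are {B, H, K, M}.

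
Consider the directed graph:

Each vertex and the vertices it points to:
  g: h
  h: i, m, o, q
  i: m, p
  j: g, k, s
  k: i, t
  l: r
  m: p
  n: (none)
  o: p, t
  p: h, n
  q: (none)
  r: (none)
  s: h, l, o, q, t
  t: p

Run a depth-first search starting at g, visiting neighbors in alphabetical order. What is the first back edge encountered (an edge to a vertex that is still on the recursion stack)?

p→h

DFS from g (visiting neighbors in alphabetical order); mark gray on enter, black on exit:
g gray
  h gray
    i gray
      m gray
        p gray
          p→h: h is gray → back edge
First back edge: p → h.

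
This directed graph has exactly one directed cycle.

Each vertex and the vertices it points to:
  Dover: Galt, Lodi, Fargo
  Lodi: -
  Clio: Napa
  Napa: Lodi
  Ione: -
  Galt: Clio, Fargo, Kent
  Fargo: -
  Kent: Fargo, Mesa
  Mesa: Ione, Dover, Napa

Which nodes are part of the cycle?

Galt, Kent, Mesa, Dover

DFS with gray/black marking from Mesa:
Mesa gray
  Ione gray
  Ione black
  Dover gray
    Galt gray
      Clio gray
        Napa gray
          Lodi gray
          Lodi black
        Napa black
      Clio black
      Fargo gray
      Fargo black
      Kent gray
        Kent→Fargo: Fargo black — skip
        Kent→Mesa: Mesa is gray → back edge
Back edge closes the cycle Mesa → Dover → Galt → Kent → Mesa; its vertices are {Galt, Kent, Mesa, Dover}.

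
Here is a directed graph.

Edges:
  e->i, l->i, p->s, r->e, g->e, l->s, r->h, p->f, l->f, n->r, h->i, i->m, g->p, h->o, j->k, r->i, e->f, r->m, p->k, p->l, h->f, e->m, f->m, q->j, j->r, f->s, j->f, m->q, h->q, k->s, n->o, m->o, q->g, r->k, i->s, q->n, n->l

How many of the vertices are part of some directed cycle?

A vertex is on a directed cycle iff it belongs to a strongly connected component of size ≥ 2 (or has a self-loop).
The vertices on cycles are {e, f, g, h, i, j, l, m, n, p, q, r} — 12 in total.

12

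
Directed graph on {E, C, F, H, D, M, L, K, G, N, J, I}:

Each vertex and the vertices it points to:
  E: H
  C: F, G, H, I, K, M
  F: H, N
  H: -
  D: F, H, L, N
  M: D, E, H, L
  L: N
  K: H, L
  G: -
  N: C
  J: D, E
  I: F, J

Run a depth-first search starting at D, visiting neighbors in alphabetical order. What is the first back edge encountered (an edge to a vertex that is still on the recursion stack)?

C→F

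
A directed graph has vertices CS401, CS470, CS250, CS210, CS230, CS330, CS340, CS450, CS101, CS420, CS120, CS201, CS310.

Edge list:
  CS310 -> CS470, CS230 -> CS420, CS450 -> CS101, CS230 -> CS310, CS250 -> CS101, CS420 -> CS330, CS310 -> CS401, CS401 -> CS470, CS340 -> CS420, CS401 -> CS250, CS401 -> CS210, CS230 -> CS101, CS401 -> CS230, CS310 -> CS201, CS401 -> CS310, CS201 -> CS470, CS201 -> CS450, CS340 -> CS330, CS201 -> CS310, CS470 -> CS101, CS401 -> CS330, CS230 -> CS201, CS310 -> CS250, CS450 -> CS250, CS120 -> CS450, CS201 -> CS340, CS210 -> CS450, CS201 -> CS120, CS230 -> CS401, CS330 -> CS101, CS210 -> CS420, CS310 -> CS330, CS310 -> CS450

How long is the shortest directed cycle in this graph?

For each vertex v, BFS finds the shortest path from v back to v.
The shortest such closed walk is CS230 → CS401 → CS230, length 2.

2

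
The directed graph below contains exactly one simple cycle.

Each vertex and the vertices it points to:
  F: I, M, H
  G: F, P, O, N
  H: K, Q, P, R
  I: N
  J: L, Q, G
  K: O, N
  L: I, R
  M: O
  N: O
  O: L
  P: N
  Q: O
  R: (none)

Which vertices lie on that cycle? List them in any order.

DFS with gray/black marking from L:
L gray
  I gray
    N gray
      O gray
        O→L: L is gray → back edge
Back edge closes the cycle L → I → N → O → L; its vertices are {I, L, N, O}.

I, L, N, O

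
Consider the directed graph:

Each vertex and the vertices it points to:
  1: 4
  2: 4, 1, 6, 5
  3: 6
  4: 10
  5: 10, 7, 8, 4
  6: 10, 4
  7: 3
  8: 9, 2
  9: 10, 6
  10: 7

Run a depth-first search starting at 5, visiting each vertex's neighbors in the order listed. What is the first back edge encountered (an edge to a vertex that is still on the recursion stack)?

6→10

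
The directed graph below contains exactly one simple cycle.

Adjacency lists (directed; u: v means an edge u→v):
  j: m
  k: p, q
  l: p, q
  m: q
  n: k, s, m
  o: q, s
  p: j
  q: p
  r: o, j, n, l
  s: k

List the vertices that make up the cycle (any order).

j, m, p, q

DFS with gray/black marking from j:
j gray
  m gray
    q gray
      p gray
        p→j: j is gray → back edge
Back edge closes the cycle j → m → q → p → j; its vertices are {j, m, p, q}.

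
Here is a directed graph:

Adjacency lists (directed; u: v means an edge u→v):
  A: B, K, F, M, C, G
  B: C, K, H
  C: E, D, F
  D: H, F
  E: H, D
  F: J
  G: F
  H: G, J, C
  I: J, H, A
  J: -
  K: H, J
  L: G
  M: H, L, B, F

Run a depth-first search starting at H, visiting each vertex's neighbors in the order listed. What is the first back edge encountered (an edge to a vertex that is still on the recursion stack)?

E->H

DFS from H (visiting each vertex's neighbors in the order listed); mark gray on enter, black on exit:
H gray
  G gray
    F gray
      J gray
      J black
    F black
  G black
  H→J: J black — skip
  C gray
    E gray
      E→H: H is gray → back edge
First back edge: E → H.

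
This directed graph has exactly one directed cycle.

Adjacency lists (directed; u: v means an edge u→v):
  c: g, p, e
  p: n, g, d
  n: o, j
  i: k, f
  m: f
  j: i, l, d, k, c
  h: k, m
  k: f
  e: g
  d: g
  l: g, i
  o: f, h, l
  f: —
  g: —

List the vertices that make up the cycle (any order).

DFS with gray/black marking from n:
n gray
  o gray
    f gray
    f black
    h gray
      k gray
        k→f: f black — skip
      k black
      m gray
        m→f: f black — skip
      m black
    h black
    l gray
      g gray
      g black
      i gray
        i→k: k black — skip
        i→f: f black — skip
      i black
    l black
  o black
  j gray
    j→i: i black — skip
    j→l: l black — skip
    d gray
      d→g: g black — skip
    d black
    j→k: k black — skip
    c gray
      c→g: g black — skip
      p gray
        p→n: n is gray → back edge
Back edge closes the cycle n → j → c → p → n; its vertices are {c, j, n, p}.

c, j, n, p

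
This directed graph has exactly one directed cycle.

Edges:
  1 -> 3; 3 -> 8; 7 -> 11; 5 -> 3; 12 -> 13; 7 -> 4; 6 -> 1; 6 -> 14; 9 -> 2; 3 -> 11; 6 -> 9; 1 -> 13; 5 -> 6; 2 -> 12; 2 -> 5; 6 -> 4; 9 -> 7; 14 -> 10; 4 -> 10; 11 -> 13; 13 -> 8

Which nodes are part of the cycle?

2, 5, 6, 9

DFS with gray/black marking from 6:
6 gray
  1 gray
    13 gray
      8 gray
      8 black
    13 black
    3 gray
      3→8: 8 black — skip
      11 gray
        11→13: 13 black — skip
      11 black
    3 black
  1 black
  14 gray
    10 gray
    10 black
  14 black
  9 gray
    2 gray
      12 gray
        12→13: 13 black — skip
      12 black
      5 gray
        5→6: 6 is gray → back edge
Back edge closes the cycle 6 → 9 → 2 → 5 → 6; its vertices are {2, 5, 6, 9}.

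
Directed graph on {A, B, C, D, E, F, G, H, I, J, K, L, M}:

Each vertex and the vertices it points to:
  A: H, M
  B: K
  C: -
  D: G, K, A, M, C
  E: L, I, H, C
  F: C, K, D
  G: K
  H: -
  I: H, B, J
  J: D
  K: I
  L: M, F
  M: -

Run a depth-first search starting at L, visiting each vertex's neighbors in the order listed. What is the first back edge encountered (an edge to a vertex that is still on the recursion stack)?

B→K

DFS from L (visiting each vertex's neighbors in the order listed); mark gray on enter, black on exit:
L gray
  M gray
  M black
  F gray
    C gray
    C black
    K gray
      I gray
        H gray
        H black
        B gray
          B→K: K is gray → back edge
First back edge: B → K.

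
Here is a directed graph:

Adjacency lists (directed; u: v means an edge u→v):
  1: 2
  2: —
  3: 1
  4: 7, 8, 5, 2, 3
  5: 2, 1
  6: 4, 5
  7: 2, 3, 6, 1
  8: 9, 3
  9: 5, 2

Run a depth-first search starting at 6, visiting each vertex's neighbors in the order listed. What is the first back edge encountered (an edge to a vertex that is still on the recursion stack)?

7->6

DFS from 6 (visiting each vertex's neighbors in the order listed); mark gray on enter, black on exit:
6 gray
  4 gray
    7 gray
      2 gray
      2 black
      3 gray
        1 gray
          1→2: 2 black — skip
        1 black
      3 black
      7→6: 6 is gray → back edge
First back edge: 7 → 6.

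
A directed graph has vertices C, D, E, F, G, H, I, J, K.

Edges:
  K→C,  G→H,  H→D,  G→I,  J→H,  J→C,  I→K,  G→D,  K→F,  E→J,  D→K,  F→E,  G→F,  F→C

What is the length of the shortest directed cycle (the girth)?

For each vertex v, BFS finds the shortest path from v back to v.
The shortest such closed walk is F → E → J → H → D → K → F, length 6.

6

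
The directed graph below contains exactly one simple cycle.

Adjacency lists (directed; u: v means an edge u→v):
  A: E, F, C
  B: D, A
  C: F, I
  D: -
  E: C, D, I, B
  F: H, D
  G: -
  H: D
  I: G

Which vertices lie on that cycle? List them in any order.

A, B, E

DFS with gray/black marking from A:
A gray
  E gray
    C gray
      F gray
        H gray
          D gray
          D black
        H black
        F→D: D black — skip
      F black
      I gray
        G gray
        G black
      I black
    C black
    E→D: D black — skip
    E→I: I black — skip
    B gray
      B→D: D black — skip
      B→A: A is gray → back edge
Back edge closes the cycle A → E → B → A; its vertices are {A, B, E}.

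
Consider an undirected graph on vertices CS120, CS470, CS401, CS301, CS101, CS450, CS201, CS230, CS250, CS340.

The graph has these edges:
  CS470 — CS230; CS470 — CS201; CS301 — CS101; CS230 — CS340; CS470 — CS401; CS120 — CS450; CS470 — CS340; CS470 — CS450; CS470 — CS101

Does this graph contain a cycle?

DFS, tracking each vertex's parent; an edge to a visited non-parent vertex closes a cycle.
Start from CS401:
visit CS401 (parent –)
  visit CS470 (parent CS401)
    visit CS450 (parent CS470)
      CS450–CS470: parent, skip
      visit CS120 (parent CS450)
        CS120–CS450: parent, skip
    CS470–CS401: parent, skip
    visit CS340 (parent CS470)
      visit CS230 (parent CS340)
        CS230–CS470: CS470 visited and ≠ parent → cycle
Cycle: CS470 – CS340 – CS230 – CS470.

Yes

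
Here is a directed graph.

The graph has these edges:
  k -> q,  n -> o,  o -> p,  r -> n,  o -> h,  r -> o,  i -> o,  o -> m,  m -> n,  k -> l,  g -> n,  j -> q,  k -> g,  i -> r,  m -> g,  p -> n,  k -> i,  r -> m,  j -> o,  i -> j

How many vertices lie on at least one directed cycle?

A vertex is on a directed cycle iff it belongs to a strongly connected component of size ≥ 2 (or has a self-loop).
The vertices on cycles are {g, m, n, o, p} — 5 in total.

5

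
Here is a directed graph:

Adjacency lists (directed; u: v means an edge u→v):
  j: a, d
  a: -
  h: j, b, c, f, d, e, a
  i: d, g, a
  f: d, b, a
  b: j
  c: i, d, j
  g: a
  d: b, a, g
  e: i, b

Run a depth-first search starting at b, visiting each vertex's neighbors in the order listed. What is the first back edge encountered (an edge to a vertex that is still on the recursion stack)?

d→b

DFS from b (visiting each vertex's neighbors in the order listed); mark gray on enter, black on exit:
b gray
  j gray
    a gray
    a black
    d gray
      d→b: b is gray → back edge
First back edge: d → b.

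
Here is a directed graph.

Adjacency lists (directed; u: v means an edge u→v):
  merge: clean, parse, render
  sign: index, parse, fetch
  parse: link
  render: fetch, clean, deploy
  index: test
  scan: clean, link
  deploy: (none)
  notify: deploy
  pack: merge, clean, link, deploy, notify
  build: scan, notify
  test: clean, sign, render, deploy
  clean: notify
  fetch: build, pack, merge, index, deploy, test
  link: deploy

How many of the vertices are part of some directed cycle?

A vertex is on a directed cycle iff it belongs to a strongly connected component of size ≥ 2 (or has a self-loop).
The vertices on cycles are {pack, sign, test, fetch, index, merge, render} — 7 in total.

7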